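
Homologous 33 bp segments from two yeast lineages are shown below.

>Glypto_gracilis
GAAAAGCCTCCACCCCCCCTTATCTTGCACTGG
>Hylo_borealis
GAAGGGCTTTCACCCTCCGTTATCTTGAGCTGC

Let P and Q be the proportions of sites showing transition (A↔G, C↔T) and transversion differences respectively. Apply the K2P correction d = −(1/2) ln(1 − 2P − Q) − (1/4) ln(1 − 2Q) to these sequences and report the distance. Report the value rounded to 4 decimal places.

Mismatches occur at site 4 (A/G, transition), site 5 (A/G, transition), site 8 (C/T, transition), site 10 (C/T, transition), site 16 (C/T, transition), site 19 (C/G, transversion), site 28 (C/A, transversion), site 29 (A/G, transition), site 33 (G/C, transversion).
Of the 9 differences, 6 transitions and 3 transversions over 33 sites: P = 6/33 = 0.181818, Q = 3/33 = 0.090909.
d = −0.5·ln(0.545455) − 0.25·ln(0.818182) = −0.5·(-0.606135) − 0.25·(-0.200670) = 0.3532.

0.3532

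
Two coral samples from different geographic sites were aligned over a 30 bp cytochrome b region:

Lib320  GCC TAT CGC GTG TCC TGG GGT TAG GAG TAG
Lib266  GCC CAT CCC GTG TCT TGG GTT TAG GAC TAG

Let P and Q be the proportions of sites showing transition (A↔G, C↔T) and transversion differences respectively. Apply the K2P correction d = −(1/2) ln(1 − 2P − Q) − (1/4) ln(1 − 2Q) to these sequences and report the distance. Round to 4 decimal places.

The sequences differ at positions 4 (T/C, transition), 8 (G/C, transversion), 15 (C/T, transition), 20 (G/T, transversion), 27 (G/C, transversion).
Of the 5 differences, 2 transitions and 3 transversions over 30 sites: P = 2/30 = 0.066667, Q = 3/30 = 0.100000.
d = −0.5·ln(0.766666) − 0.25·ln(0.800000) = −0.5·(-0.265704) − 0.25·(-0.223144) = 0.1886.

0.1886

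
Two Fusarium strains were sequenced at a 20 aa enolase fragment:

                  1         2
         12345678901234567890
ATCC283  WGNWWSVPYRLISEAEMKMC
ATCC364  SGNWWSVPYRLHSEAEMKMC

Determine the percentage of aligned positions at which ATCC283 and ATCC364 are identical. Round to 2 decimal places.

Differing sites — 1:W/S; 12:I/H.
18 of the 20 sites match, so the percent identity is 18/20 × 100 = 90.00%.

90.00%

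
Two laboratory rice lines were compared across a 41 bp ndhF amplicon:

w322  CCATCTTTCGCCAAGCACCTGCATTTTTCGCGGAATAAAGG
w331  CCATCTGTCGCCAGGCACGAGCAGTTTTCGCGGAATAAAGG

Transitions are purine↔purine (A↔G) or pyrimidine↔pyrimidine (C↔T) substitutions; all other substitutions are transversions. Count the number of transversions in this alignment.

Differing sites — 7:T/G (Tv); 14:A/G (Ti); 19:C/G (Tv); 20:T/A (Tv); 24:T/G (Tv).
Of the 5 differences, 1 transition and 4 transversions, so the answer is 4.

4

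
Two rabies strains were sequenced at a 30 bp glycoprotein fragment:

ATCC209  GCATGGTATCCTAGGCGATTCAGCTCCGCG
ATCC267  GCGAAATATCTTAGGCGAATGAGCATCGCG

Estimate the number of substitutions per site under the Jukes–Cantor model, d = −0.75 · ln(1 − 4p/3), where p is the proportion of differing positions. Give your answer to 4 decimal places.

Differing sites — 3:A/G; 4:T/A; 5:G/A; 6:G/A; 11:C/T; 19:T/A; 21:C/G; 25:T/A; 26:C/T.
p = 9/30 = 0.300000.
d = −0.75 · ln(1 − (4/3)·0.300000) = −0.75 · ln(0.600000) = −0.75 · (-0.510826) = 0.3831.

0.3831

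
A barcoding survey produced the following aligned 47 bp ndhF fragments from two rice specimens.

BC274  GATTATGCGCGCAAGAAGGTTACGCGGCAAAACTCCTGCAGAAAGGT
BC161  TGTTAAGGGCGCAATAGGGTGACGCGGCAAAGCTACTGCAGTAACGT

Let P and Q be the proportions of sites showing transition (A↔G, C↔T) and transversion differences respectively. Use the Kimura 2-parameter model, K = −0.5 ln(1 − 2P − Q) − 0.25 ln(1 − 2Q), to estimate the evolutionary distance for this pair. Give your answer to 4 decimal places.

0.2809

The sequences differ at positions 1 (G/T, transversion), 2 (A/G, transition), 6 (T/A, transversion), 8 (C/G, transversion), 15 (G/T, transversion), 17 (A/G, transition), 21 (T/G, transversion), 32 (A/G, transition), 35 (C/A, transversion), 42 (A/T, transversion), 45 (G/C, transversion).
Of the 11 differences, 3 transitions and 8 transversions over 47 sites: P = 3/47 = 0.063830, Q = 8/47 = 0.170213.
d = −0.5·ln(0.702127) − 0.25·ln(0.659574) = −0.5·(-0.353641) − 0.25·(-0.416161) = 0.2809.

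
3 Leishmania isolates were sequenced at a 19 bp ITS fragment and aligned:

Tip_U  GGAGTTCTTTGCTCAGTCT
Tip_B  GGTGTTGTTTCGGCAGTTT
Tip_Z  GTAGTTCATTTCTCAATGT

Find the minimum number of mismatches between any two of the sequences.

5

Pairwise Hamming distances:
  Tip_U vs Tip_B: 6
  Tip_U vs Tip_Z: 5
  Tip_B vs Tip_Z: 9
The smallest is 5, between Tip_U and Tip_Z.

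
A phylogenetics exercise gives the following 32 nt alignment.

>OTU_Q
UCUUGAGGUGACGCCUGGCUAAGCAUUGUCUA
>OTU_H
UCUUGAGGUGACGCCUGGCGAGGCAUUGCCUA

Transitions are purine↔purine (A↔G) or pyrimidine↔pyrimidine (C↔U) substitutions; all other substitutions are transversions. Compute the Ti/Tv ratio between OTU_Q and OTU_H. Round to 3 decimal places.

Mismatches occur at site 20 (U→G, transversion), site 22 (A→G, transition), site 29 (U→C, transition).
Of the 3 differences, 2 transitions and 1 transversion, so Ti/Tv = 2/1 = 2.000.

2.000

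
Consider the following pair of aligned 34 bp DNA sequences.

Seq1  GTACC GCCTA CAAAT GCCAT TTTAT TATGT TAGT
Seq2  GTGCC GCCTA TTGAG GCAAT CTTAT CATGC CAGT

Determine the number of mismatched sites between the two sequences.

10

The sequences differ at positions 3 (A/G), 11 (C/T), 12 (A/T), 13 (A/G), 15 (T/G), 18 (C/A), 21 (T/C), 26 (T/C), 30 (T/C), 31 (T/C).
That gives 10 mismatches out of 34 aligned sites, so the Hamming distance is 10.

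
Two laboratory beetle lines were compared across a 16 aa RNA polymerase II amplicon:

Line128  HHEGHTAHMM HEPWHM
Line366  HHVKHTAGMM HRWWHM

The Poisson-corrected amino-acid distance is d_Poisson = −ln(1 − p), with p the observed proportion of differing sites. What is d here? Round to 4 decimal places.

0.3747

Differing sites — 3:E/V; 4:G/K; 8:H/G; 12:E/R; 13:P/W.
p = 5/16 = 0.312500.
d = −ln(1 − 0.312500) = −ln(0.687500) = 0.3747.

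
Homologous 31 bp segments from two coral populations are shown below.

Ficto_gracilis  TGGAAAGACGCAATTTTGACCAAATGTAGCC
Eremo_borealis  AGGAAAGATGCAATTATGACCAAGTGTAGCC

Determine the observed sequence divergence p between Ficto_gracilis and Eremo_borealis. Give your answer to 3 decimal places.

0.129

Differing sites — 1:T/A; 9:C/T; 16:T/A; 24:A/G.
There are 4 differences over 31 sites, so p = 4/31 = 0.129.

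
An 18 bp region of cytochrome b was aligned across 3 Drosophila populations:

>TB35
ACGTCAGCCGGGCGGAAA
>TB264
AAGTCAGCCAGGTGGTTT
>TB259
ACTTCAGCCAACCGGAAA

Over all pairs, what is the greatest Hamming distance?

8

Pairwise Hamming distances:
  TB35 vs TB264: 6
  TB35 vs TB259: 4
  TB264 vs TB259: 8
The largest is 8, between TB264 and TB259.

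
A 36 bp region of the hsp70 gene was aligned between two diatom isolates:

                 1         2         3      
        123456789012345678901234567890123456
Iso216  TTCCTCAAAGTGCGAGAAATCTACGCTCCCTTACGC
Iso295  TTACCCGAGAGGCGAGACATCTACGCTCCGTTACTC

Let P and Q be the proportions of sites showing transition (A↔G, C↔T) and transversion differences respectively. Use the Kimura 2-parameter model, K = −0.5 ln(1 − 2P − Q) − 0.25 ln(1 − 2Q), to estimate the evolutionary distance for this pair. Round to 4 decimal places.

Mismatches occur at site 3 (C/A, transversion), site 5 (T/C, transition), site 7 (A/G, transition), site 9 (A/G, transition), site 10 (G/A, transition), site 11 (T/G, transversion), site 18 (A/C, transversion), site 30 (C/G, transversion), site 35 (G/T, transversion).
Of the 9 differences, 4 transitions and 5 transversions over 36 sites: P = 4/36 = 0.111111, Q = 5/36 = 0.138889.
d = −0.5·ln(0.638889) − 0.25·ln(0.722222) = −0.5·(-0.448025) − 0.25·(-0.325423) = 0.3054.

0.3054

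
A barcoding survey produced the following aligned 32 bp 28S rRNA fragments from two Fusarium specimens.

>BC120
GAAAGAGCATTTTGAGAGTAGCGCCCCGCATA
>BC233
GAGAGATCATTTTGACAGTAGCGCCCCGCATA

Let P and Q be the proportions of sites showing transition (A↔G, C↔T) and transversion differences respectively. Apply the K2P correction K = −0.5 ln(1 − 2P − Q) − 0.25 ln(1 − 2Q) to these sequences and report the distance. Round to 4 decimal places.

0.1001

Differing sites — 3:A/G (Ti); 7:G/T (Tv); 16:G/C (Tv).
Of the 3 differences, 1 transition and 2 transversions over 32 sites: P = 1/32 = 0.031250, Q = 2/32 = 0.062500.
d = −0.5·ln(0.875000) − 0.25·ln(0.875000) = −0.5·(-0.133531) − 0.25·(-0.133531) = 0.1001.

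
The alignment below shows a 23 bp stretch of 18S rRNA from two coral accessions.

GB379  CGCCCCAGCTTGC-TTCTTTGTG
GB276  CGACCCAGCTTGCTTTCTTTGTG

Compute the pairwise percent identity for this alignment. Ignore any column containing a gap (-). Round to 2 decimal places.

95.45%

Excluding the 1 gap column leaves 22 comparable sites.
The sequences differ at position 3 (C/A).
21 of the 22 comparable sites match, so the percent identity is 21/22 × 100 = 95.45%.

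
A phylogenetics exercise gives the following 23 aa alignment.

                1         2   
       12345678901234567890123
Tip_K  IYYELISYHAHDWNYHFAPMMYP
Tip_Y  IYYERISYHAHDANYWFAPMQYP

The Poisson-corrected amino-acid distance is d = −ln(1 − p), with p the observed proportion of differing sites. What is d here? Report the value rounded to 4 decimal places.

Mismatches occur at site 5 (L↔R), site 13 (W↔A), site 16 (H↔W), site 21 (M↔Q).
p = 4/23 = 0.173913.
d = −ln(1 − 0.173913) = −ln(0.826087) = 0.1911.

0.1911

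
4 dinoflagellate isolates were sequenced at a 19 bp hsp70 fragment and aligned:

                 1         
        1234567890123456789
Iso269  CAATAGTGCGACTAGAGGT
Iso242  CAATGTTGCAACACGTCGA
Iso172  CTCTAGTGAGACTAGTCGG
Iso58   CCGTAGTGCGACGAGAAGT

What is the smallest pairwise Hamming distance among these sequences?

Pairwise Hamming distances:
  Iso269 vs Iso242: 8
  Iso269 vs Iso172: 6
  Iso269 vs Iso58: 4
  Iso242 vs Iso172: 9
  Iso242 vs Iso58: 10
  Iso172 vs Iso58: 7
The smallest is 4, between Iso269 and Iso58.

4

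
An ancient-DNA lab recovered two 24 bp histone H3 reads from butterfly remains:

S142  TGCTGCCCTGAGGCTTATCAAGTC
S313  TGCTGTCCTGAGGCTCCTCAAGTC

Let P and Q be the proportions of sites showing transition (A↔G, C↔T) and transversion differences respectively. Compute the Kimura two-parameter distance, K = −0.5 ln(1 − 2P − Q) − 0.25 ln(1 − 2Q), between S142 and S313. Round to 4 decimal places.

0.1386

Mismatches occur at site 6 (C↔T, transition), site 16 (T↔C, transition), site 17 (A↔C, transversion).
Of the 3 differences, 2 transitions and 1 transversion over 24 sites: P = 2/24 = 0.083333, Q = 1/24 = 0.041667.
d = −0.5·ln(0.791667) − 0.25·ln(0.916666) = −0.5·(-0.233614) − 0.25·(-0.087012) = 0.1386.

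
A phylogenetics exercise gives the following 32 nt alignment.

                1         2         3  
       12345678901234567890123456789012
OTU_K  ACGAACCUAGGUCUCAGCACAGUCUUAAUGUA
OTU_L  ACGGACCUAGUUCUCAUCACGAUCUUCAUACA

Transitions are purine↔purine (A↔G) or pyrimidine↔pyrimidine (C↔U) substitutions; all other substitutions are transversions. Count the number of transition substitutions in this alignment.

5

Mismatches occur at site 4 (A→G, transition), site 11 (G→U, transversion), site 17 (G→U, transversion), site 21 (A→G, transition), site 22 (G→A, transition), site 27 (A→C, transversion), site 30 (G→A, transition), site 31 (U→C, transition).
Of the 8 differences, 5 transitions and 3 transversions, so the answer is 5.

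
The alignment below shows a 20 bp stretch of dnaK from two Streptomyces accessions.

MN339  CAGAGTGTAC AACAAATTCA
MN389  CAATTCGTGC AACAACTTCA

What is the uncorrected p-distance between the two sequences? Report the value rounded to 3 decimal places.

The sequences differ at positions 3 (G/A), 4 (A/T), 5 (G/T), 6 (T/C), 9 (A/G), 16 (A/C).
There are 6 differences over 20 sites, so p = 6/20 = 0.300.

0.300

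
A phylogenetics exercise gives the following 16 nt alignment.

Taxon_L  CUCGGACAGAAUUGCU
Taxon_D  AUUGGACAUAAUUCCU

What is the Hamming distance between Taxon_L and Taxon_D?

Differing sites — 1:C/A; 3:C/U; 9:G/U; 14:G/C.
That gives 4 mismatches out of 16 aligned sites, so the Hamming distance is 4.

4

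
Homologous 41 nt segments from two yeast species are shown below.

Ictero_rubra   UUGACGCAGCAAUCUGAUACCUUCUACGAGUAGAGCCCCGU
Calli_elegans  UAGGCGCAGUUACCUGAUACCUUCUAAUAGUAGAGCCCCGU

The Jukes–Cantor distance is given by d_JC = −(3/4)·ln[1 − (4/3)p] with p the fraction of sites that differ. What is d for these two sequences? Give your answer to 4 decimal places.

0.1937

The sequences differ at positions 2 (U/A), 4 (A/G), 10 (C/U), 11 (A/U), 13 (U/C), 27 (C/A), 28 (G/U).
p = 7/41 = 0.170732.
d = −0.75 · ln(1 − (4/3)·0.170732) = −0.75 · ln(0.772357) = −0.75 · (-0.258308) = 0.1937.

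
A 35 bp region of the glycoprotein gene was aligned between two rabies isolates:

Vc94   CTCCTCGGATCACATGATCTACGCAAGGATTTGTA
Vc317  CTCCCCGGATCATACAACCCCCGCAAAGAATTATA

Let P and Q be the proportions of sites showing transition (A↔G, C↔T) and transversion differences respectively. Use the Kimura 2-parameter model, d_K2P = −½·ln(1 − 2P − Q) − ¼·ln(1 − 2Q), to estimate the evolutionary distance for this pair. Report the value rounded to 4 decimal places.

0.3914

Differing sites — 5:T/C (Ti); 13:C/T (Ti); 15:T/C (Ti); 16:G/A (Ti); 18:T/C (Ti); 20:T/C (Ti); 21:A/C (Tv); 27:G/A (Ti); 30:T/A (Tv); 33:G/A (Ti).
Of the 10 differences, 8 transitions and 2 transversions over 35 sites: P = 8/35 = 0.228571, Q = 2/35 = 0.057143.
d = −0.5·ln(0.485715) − 0.25·ln(0.885714) = −0.5·(-0.722133) − 0.25·(-0.121361) = 0.3914.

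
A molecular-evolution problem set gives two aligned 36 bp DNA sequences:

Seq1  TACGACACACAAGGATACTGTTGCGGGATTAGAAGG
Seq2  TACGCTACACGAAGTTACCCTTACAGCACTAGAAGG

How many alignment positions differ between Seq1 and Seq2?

The sequences differ at positions 5 (A/C), 6 (C/T), 11 (A/G), 13 (G/A), 15 (A/T), 19 (T/C), 20 (G/C), 23 (G/A), 25 (G/A), 27 (G/C), 29 (T/C).
That gives 11 mismatches out of 36 aligned sites, so the Hamming distance is 11.

11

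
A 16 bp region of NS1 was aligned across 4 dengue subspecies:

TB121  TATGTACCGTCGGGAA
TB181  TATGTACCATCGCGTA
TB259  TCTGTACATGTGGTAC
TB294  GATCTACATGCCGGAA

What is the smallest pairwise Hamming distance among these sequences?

Pairwise Hamming distances:
  TB121 vs TB181: 3
  TB121 vs TB259: 7
  TB121 vs TB294: 6
  TB181 vs TB259: 9
  TB181 vs TB294: 8
  TB259 vs TB294: 7
The smallest is 3, between TB121 and TB181.

3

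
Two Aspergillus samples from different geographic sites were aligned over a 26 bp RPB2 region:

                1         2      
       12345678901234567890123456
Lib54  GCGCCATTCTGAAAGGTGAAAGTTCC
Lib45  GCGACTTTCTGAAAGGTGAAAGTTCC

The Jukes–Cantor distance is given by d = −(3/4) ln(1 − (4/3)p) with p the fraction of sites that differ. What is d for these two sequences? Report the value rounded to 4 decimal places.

0.0812

Mismatches occur at site 4 (C→A), site 6 (A→T).
p = 2/26 = 0.076923.
d = −0.75 · ln(1 − (4/3)·0.076923) = −0.75 · ln(0.897436) = −0.75 · (-0.108213) = 0.0812.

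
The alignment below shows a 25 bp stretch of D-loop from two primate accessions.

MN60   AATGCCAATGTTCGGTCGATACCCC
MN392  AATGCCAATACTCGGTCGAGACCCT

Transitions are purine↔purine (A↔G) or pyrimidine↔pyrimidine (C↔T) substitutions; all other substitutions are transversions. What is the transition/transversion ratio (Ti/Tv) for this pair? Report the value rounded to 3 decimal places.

3.000

Mismatches occur at site 10 (G↔A, transition), site 11 (T↔C, transition), site 20 (T↔G, transversion), site 25 (C↔T, transition).
Of the 4 differences, 3 transitions and 1 transversion, so Ti/Tv = 3/1 = 3.000.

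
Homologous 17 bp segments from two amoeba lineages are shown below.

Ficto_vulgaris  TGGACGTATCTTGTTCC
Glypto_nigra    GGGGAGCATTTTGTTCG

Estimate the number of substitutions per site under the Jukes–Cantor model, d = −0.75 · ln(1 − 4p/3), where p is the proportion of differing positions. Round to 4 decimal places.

Differing sites — 1:T/G; 4:A/G; 5:C/A; 7:T/C; 10:C/T; 17:C/G.
p = 6/17 = 0.352941.
d = −0.75 · ln(1 − (4/3)·0.352941) = −0.75 · ln(0.529412) = −0.75 · (-0.635988) = 0.4770.

0.4770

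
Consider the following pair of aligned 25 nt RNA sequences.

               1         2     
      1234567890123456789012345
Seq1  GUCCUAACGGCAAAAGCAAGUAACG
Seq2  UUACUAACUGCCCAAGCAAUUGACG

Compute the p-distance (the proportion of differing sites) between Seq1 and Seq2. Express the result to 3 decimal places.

0.280

Differing sites — 1:G/U; 3:C/A; 9:G/U; 12:A/C; 13:A/C; 20:G/U; 22:A/G.
There are 7 differences over 25 sites, so p = 7/25 = 0.280.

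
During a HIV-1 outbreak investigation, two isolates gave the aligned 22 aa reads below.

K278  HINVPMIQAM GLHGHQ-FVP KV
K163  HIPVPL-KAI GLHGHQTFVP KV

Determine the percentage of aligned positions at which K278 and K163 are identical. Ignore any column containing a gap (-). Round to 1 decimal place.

80.0%

Excluding the 2 gap columns leaves 20 comparable sites.
The sequences differ at positions 3 (N/P), 6 (M/L), 8 (Q/K), 10 (M/I).
16 of the 20 comparable sites match, so the percent identity is 16/20 × 100 = 80.0%.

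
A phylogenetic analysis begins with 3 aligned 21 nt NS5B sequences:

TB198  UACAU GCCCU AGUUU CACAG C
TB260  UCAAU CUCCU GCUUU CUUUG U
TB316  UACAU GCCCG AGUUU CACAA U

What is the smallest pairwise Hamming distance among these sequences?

Pairwise Hamming distances:
  TB198 vs TB260: 10
  TB198 vs TB316: 3
  TB260 vs TB316: 11
The smallest is 3, between TB198 and TB316.

3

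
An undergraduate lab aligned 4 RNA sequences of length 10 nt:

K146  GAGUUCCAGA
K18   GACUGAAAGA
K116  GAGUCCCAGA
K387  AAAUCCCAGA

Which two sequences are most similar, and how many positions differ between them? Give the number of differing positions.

Pairwise Hamming distances:
  K146 vs K18: 4
  K146 vs K116: 1
  K146 vs K387: 3
  K18 vs K116: 4
  K18 vs K387: 5
  K116 vs K387: 2
The smallest is 1, between K146 and K116.

1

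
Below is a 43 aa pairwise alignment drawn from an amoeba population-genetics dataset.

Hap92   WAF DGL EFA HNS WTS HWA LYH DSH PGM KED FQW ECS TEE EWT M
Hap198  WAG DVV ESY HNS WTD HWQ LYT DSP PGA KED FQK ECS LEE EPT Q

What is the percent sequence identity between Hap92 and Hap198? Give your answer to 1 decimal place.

67.4%

Differing sites — 3:F/G; 5:G/V; 6:L/V; 8:F/S; 9:A/Y; 15:S/D; 18:A/Q; 21:H/T; 24:H/P; 27:M/A; 33:W/K; 37:T/L; 41:W/P; 43:M/Q.
29 of the 43 sites match, so the percent identity is 29/43 × 100 = 67.4%.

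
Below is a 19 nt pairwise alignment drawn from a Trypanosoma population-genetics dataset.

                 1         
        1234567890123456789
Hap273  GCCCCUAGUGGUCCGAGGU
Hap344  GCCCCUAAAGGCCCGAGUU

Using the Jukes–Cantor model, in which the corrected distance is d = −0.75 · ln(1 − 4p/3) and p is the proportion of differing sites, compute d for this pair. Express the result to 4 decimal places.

0.2471

Mismatches occur at site 8 (G→A), site 9 (U→A), site 12 (U→C), site 18 (G→U).
p = 4/19 = 0.210526.
d = −0.75 · ln(1 − (4/3)·0.210526) = −0.75 · ln(0.719299) = −0.75 · (-0.329478) = 0.2471.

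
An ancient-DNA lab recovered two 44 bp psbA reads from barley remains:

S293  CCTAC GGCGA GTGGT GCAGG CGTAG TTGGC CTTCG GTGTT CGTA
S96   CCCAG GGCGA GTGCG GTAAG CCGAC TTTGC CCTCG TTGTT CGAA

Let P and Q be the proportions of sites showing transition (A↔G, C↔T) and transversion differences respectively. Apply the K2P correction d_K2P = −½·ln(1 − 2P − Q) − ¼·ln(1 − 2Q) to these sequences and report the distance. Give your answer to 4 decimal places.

Differing sites — 3:T/C (Ti); 5:C/G (Tv); 14:G/C (Tv); 15:T/G (Tv); 17:C/T (Ti); 19:G/A (Ti); 22:G/C (Tv); 23:T/G (Tv); 25:G/C (Tv); 28:G/T (Tv); 32:T/C (Ti); 36:G/T (Tv); 43:T/A (Tv).
Of the 13 differences, 4 transitions and 9 transversions over 44 sites: P = 4/44 = 0.090909, Q = 9/44 = 0.204545.
d = −0.5·ln(0.613637) − 0.25·ln(0.590910) = −0.5·(-0.488352) − 0.25·(-0.526092) = 0.3757.

0.3757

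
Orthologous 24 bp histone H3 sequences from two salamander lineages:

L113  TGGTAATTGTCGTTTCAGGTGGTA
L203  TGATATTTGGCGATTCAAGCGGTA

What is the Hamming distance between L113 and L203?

Mismatches occur at site 3 (G→A), site 6 (A→T), site 10 (T→G), site 13 (T→A), site 18 (G→A), site 20 (T→C).
That gives 6 mismatches out of 24 aligned sites, so the Hamming distance is 6.

6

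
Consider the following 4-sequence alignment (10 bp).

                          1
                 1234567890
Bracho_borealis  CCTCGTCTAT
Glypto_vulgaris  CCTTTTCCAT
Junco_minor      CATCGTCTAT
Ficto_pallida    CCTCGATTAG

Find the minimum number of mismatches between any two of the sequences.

1

Pairwise Hamming distances:
  Bracho_borealis vs Glypto_vulgaris: 3
  Bracho_borealis vs Junco_minor: 1
  Bracho_borealis vs Ficto_pallida: 3
  Glypto_vulgaris vs Junco_minor: 4
  Glypto_vulgaris vs Ficto_pallida: 6
  Junco_minor vs Ficto_pallida: 4
The smallest is 1, between Bracho_borealis and Junco_minor.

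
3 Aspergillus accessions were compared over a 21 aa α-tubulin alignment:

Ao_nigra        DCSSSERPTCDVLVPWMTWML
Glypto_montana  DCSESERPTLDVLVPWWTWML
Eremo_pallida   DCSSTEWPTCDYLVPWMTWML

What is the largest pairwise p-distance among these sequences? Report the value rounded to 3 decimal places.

0.286

Pairwise Hamming distances:
  Ao_nigra vs Glypto_montana: 3
  Ao_nigra vs Eremo_pallida: 3
  Glypto_montana vs Eremo_pallida: 6
The largest is 6 mismatches, between Glypto_montana and Eremo_pallida; p = 6/21 = 0.286.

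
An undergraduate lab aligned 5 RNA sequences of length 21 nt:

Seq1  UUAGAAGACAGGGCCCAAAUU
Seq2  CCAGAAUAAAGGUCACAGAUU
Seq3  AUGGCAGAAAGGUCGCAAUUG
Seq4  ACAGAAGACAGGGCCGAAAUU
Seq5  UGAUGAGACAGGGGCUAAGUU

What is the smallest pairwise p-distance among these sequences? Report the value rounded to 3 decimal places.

Pairwise Hamming distances:
  Seq1 vs Seq2: 7
  Seq1 vs Seq3: 8
  Seq1 vs Seq4: 3
  Seq1 vs Seq5: 6
  Seq2 vs Seq3: 9
  Seq2 vs Seq4: 7
  Seq2 vs Seq5: 12
  Seq3 vs Seq4: 9
  Seq3 vs Seq5: 12
  Seq4 vs Seq5: 7
The smallest is 3 mismatches, between Seq1 and Seq4; p = 3/21 = 0.143.

0.143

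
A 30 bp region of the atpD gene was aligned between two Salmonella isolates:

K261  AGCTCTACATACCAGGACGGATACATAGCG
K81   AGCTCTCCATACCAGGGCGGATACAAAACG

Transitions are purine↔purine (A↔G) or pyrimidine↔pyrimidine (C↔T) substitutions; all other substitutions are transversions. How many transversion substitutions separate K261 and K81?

Differing sites — 7:A/C (Tv); 17:A/G (Ti); 26:T/A (Tv); 28:G/A (Ti).
Of the 4 differences, 2 transitions and 2 transversions, so the answer is 2.

2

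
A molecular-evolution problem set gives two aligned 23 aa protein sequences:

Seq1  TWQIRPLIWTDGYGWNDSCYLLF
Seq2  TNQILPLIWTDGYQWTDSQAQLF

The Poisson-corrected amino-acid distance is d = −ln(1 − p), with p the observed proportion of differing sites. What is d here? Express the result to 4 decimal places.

0.3629

Mismatches occur at site 2 (W/N), site 5 (R/L), site 14 (G/Q), site 16 (N/T), site 19 (C/Q), site 20 (Y/A), site 21 (L/Q).
p = 7/23 = 0.304348.
d = −ln(1 − 0.304348) = −ln(0.695652) = 0.3629.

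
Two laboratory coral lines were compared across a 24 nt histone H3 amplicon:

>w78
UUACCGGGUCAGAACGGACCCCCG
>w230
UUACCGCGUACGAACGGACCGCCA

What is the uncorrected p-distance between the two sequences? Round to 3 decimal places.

The sequences differ at positions 7 (G/C), 10 (C/A), 11 (A/C), 21 (C/G), 24 (G/A).
There are 5 differences over 24 sites, so p = 5/24 = 0.208.

0.208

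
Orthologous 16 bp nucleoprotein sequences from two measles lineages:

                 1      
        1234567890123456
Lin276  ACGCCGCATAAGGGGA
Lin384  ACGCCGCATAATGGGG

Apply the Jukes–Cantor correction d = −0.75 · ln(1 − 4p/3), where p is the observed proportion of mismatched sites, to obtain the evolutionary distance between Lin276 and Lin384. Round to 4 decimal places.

0.1367

The sequences differ at positions 12 (G/T), 16 (A/G).
p = 2/16 = 0.125000.
d = −0.75 · ln(1 − (4/3)·0.125000) = −0.75 · ln(0.833333) = −0.75 · (-0.182322) = 0.1367.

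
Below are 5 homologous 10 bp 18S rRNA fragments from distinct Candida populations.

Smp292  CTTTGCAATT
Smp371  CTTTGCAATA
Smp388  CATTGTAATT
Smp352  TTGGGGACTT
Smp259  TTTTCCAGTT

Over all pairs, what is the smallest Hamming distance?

1

Pairwise Hamming distances:
  Smp292 vs Smp371: 1
  Smp292 vs Smp388: 2
  Smp292 vs Smp352: 5
  Smp292 vs Smp259: 3
  Smp371 vs Smp388: 3
  Smp371 vs Smp352: 6
  Smp371 vs Smp259: 4
  Smp388 vs Smp352: 6
  Smp388 vs Smp259: 5
  Smp352 vs Smp259: 5
The smallest is 1, between Smp292 and Smp371.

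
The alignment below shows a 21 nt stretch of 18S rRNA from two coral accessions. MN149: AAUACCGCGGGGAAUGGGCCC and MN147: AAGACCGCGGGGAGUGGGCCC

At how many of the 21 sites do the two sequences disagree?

Differing sites — 3:U/G; 14:A/G.
That gives 2 mismatches out of 21 aligned sites, so the Hamming distance is 2.

2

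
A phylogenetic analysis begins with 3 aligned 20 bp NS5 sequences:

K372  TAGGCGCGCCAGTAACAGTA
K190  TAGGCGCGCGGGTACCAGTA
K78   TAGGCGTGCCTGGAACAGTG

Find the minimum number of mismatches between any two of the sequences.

3

Pairwise Hamming distances:
  K372 vs K190: 3
  K372 vs K78: 4
  K190 vs K78: 6
The smallest is 3, between K372 and K190.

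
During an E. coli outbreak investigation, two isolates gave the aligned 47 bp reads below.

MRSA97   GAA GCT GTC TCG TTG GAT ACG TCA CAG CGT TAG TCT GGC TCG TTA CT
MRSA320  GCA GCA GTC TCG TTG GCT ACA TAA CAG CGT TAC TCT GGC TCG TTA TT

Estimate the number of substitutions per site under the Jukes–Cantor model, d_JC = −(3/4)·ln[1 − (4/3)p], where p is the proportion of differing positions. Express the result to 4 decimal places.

Differing sites — 2:A/C; 6:T/A; 17:A/C; 21:G/A; 23:C/A; 33:G/C; 46:C/T.
p = 7/47 = 0.148936.
d = −0.75 · ln(1 − (4/3)·0.148936) = −0.75 · ln(0.801419) = −0.75 · (-0.221371) = 0.1660.

0.1660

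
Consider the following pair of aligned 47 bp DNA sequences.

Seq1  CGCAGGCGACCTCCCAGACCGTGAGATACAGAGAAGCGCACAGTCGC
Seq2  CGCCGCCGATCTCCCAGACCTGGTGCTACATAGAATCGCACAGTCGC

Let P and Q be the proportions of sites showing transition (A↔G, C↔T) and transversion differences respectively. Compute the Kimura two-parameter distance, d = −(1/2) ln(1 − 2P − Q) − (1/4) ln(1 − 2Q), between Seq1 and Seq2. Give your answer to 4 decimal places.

0.2237

The sequences differ at positions 4 (A/C, transversion), 6 (G/C, transversion), 10 (C/T, transition), 21 (G/T, transversion), 22 (T/G, transversion), 24 (A/T, transversion), 26 (A/C, transversion), 31 (G/T, transversion), 36 (G/T, transversion).
Of the 9 differences, 1 transition and 8 transversions over 47 sites: P = 1/47 = 0.021277, Q = 8/47 = 0.170213.
d = −0.5·ln(0.787233) − 0.25·ln(0.659574) = −0.5·(-0.239231) − 0.25·(-0.416161) = 0.2237.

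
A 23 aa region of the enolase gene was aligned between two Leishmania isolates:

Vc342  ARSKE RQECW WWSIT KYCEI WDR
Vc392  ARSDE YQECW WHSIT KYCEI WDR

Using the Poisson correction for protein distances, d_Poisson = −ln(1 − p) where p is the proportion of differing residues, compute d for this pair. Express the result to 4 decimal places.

Differing sites — 4:K/D; 6:R/Y; 12:W/H.
p = 3/23 = 0.130435.
d = −ln(1 − 0.130435) = −ln(0.869565) = 0.1398.

0.1398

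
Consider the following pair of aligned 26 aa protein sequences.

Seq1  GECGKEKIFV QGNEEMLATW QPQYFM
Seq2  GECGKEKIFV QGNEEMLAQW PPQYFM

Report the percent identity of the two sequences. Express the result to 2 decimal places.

The sequences differ at positions 19 (T/Q), 21 (Q/P).
24 of the 26 sites match, so the percent identity is 24/26 × 100 = 92.31%.

92.31%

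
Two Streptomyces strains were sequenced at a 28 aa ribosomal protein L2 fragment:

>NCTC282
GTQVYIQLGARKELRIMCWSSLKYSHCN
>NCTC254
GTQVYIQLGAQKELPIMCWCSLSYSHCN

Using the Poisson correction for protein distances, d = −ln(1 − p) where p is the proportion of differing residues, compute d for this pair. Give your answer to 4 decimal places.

Differing sites — 11:R/Q; 15:R/P; 20:S/C; 23:K/S.
p = 4/28 = 0.142857.
d = −ln(1 − 0.142857) = −ln(0.857143) = 0.1542.

0.1542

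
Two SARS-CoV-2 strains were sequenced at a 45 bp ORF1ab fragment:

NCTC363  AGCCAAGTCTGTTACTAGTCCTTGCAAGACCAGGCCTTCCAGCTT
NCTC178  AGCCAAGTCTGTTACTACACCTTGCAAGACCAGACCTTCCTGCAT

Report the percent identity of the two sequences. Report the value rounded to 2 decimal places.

88.89%

The sequences differ at positions 18 (G/C), 19 (T/A), 34 (G/A), 41 (A/T), 44 (T/A).
40 of the 45 sites match, so the percent identity is 40/45 × 100 = 88.89%.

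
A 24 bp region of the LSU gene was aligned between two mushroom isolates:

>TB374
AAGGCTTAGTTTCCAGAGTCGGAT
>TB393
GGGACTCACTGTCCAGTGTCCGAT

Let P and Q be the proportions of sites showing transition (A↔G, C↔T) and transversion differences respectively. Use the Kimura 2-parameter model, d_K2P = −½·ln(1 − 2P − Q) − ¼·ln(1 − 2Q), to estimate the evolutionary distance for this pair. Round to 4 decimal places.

0.4479

Mismatches occur at site 1 (A→G, transition), site 2 (A→G, transition), site 4 (G→A, transition), site 7 (T→C, transition), site 9 (G→C, transversion), site 11 (T→G, transversion), site 17 (A→T, transversion), site 21 (G→C, transversion).
Of the 8 differences, 4 transitions and 4 transversions over 24 sites: P = 4/24 = 0.166667, Q = 4/24 = 0.166667.
d = −0.5·ln(0.499999) − 0.25·ln(0.666666) = −0.5·(-0.693149) − 0.25·(-0.405466) = 0.4479.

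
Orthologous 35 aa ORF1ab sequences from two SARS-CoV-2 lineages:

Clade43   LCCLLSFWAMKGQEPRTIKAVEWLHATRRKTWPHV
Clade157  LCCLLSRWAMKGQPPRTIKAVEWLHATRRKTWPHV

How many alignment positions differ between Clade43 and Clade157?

The sequences differ at positions 7 (F/R), 14 (E/P).
That gives 2 mismatches out of 35 aligned sites, so the Hamming distance is 2.

2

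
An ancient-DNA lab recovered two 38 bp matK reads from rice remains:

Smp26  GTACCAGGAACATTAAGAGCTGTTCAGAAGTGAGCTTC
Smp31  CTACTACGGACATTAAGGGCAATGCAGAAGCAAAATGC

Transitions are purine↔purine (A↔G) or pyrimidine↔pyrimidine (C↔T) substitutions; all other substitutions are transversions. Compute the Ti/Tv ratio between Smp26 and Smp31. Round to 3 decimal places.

The sequences differ at positions 1 (G/C, transversion), 5 (C/T, transition), 7 (G/C, transversion), 9 (A/G, transition), 18 (A/G, transition), 21 (T/A, transversion), 22 (G/A, transition), 24 (T/G, transversion), 31 (T/C, transition), 32 (G/A, transition), 34 (G/A, transition), 35 (C/A, transversion), 37 (T/G, transversion).
Of the 13 differences, 7 transitions and 6 transversions, so Ti/Tv = 7/6 = 1.167.

1.167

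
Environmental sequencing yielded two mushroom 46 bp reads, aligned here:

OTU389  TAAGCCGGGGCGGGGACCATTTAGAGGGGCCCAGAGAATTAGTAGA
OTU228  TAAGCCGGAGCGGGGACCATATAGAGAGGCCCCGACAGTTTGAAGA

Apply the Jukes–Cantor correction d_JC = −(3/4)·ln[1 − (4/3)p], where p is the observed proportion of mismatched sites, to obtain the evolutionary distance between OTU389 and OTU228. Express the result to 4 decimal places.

0.1979

Mismatches occur at site 9 (G→A), site 21 (T→A), site 27 (G→A), site 33 (A→C), site 36 (G→C), site 38 (A→G), site 41 (A→T), site 43 (T→A).
p = 8/46 = 0.173913.
d = −0.75 · ln(1 − (4/3)·0.173913) = −0.75 · ln(0.768116) = −0.75 · (-0.263815) = 0.1979.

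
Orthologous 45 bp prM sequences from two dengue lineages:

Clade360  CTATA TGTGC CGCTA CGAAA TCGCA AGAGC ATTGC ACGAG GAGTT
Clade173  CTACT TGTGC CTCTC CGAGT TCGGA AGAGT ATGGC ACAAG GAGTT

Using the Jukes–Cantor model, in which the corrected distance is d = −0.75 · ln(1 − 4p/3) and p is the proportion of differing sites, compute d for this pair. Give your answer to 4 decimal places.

0.2635

Mismatches occur at site 4 (T→C), site 5 (A→T), site 12 (G→T), site 15 (A→C), site 19 (A→G), site 20 (A→T), site 24 (C→G), site 30 (C→T), site 33 (T→G), site 38 (G→A).
p = 10/45 = 0.222222.
d = −0.75 · ln(1 − (4/3)·0.222222) = −0.75 · ln(0.703704) = −0.75 · (-0.351397) = 0.2635.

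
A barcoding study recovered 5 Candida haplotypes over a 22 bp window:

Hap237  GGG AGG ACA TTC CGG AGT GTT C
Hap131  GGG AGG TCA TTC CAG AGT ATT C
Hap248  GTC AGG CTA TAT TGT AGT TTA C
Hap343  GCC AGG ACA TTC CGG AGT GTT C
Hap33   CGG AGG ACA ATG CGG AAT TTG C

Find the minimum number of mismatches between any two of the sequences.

Pairwise Hamming distances:
  Hap237 vs Hap131: 3
  Hap237 vs Hap248: 10
  Hap237 vs Hap343: 2
  Hap237 vs Hap33: 6
  Hap131 vs Hap248: 11
  Hap131 vs Hap343: 5
  Hap131 vs Hap33: 8
  Hap248 vs Hap343: 9
  Hap248 vs Hap33: 12
  Hap343 vs Hap33: 8
The smallest is 2, between Hap237 and Hap343.

2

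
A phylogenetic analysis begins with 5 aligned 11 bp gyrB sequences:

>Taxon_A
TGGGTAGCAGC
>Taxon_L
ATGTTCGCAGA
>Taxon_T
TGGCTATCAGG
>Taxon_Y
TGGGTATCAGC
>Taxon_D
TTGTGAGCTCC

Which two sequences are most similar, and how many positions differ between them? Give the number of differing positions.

1

Pairwise Hamming distances:
  Taxon_A vs Taxon_L: 5
  Taxon_A vs Taxon_T: 3
  Taxon_A vs Taxon_Y: 1
  Taxon_A vs Taxon_D: 5
  Taxon_L vs Taxon_T: 6
  Taxon_L vs Taxon_Y: 6
  Taxon_L vs Taxon_D: 6
  Taxon_T vs Taxon_Y: 2
  Taxon_T vs Taxon_D: 7
  Taxon_Y vs Taxon_D: 6
The smallest is 1, between Taxon_A and Taxon_Y.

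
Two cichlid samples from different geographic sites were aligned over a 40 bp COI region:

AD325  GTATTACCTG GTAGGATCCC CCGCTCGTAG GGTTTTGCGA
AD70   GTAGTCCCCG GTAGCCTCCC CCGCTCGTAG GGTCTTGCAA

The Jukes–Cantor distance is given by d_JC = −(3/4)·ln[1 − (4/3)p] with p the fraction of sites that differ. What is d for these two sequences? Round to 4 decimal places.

0.1993

Differing sites — 4:T/G; 6:A/C; 9:T/C; 15:G/C; 16:A/C; 34:T/C; 39:G/A.
p = 7/40 = 0.175000.
d = −0.75 · ln(1 − (4/3)·0.175000) = −0.75 · ln(0.766667) = −0.75 · (-0.265703) = 0.1993.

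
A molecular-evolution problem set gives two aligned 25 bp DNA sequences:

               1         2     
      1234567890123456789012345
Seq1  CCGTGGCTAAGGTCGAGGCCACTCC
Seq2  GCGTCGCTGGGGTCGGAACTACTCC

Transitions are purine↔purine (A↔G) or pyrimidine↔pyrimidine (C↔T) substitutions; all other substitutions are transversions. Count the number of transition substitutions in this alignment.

6

Mismatches occur at site 1 (C→G, transversion), site 5 (G→C, transversion), site 9 (A→G, transition), site 10 (A→G, transition), site 16 (A→G, transition), site 17 (G→A, transition), site 18 (G→A, transition), site 20 (C→T, transition).
Of the 8 differences, 6 transitions and 2 transversions, so the answer is 6.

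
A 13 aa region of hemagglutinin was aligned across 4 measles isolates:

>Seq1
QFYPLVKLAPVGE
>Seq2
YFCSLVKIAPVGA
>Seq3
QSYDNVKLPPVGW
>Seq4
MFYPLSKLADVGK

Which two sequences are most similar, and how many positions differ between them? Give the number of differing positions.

4

Pairwise Hamming distances:
  Seq1 vs Seq2: 5
  Seq1 vs Seq3: 5
  Seq1 vs Seq4: 4
  Seq2 vs Seq3: 8
  Seq2 vs Seq4: 7
  Seq3 vs Seq4: 8
The smallest is 4, between Seq1 and Seq4.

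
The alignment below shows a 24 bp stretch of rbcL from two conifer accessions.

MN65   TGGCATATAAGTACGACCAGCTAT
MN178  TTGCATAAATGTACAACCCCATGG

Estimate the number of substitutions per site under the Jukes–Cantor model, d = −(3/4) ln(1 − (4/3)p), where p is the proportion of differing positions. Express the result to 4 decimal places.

0.5199

Mismatches occur at site 2 (G↔T), site 8 (T↔A), site 10 (A↔T), site 15 (G↔A), site 19 (A↔C), site 20 (G↔C), site 21 (C↔A), site 23 (A↔G), site 24 (T↔G).
p = 9/24 = 0.375000.
d = −0.75 · ln(1 − (4/3)·0.375000) = −0.75 · ln(0.500000) = −0.75 · (-0.693147) = 0.5199.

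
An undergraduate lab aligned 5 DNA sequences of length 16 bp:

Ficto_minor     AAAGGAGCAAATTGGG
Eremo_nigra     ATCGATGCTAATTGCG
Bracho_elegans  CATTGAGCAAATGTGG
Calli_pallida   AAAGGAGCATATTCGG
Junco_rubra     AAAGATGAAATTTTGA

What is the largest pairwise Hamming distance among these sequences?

Pairwise Hamming distances:
  Ficto_minor vs Eremo_nigra: 6
  Ficto_minor vs Bracho_elegans: 5
  Ficto_minor vs Calli_pallida: 2
  Ficto_minor vs Junco_rubra: 6
  Eremo_nigra vs Bracho_elegans: 10
  Eremo_nigra vs Calli_pallida: 8
  Eremo_nigra vs Junco_rubra: 8
  Bracho_elegans vs Calli_pallida: 6
  Bracho_elegans vs Junco_rubra: 9
  Calli_pallida vs Junco_rubra: 7
The largest is 10, between Eremo_nigra and Bracho_elegans.

10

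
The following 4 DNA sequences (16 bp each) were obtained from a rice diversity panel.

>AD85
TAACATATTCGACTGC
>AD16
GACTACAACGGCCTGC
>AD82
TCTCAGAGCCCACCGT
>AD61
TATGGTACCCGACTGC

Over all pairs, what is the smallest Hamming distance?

5

Pairwise Hamming distances:
  AD85 vs AD16: 8
  AD85 vs AD82: 8
  AD85 vs AD61: 5
  AD16 vs AD82: 11
  AD16 vs AD61: 8
  AD82 vs AD61: 8
The smallest is 5, between AD85 and AD61.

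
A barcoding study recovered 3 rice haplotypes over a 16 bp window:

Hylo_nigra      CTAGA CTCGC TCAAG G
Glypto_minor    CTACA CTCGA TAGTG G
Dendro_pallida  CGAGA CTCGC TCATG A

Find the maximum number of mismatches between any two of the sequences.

Pairwise Hamming distances:
  Hylo_nigra vs Glypto_minor: 5
  Hylo_nigra vs Dendro_pallida: 3
  Glypto_minor vs Dendro_pallida: 6
The largest is 6, between Glypto_minor and Dendro_pallida.

6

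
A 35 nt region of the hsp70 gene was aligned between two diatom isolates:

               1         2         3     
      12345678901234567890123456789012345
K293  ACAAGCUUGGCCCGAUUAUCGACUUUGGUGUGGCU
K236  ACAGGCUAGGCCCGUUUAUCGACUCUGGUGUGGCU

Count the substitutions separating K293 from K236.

The sequences differ at positions 4 (A/G), 8 (U/A), 15 (A/U), 25 (U/C).
That gives 4 mismatches out of 35 aligned sites, so the Hamming distance is 4.

4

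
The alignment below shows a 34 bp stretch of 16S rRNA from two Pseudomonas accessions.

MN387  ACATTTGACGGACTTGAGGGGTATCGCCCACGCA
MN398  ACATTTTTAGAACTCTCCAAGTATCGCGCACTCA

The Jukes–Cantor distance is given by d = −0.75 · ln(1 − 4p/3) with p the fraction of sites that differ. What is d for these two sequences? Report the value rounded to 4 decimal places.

0.4770

Mismatches occur at site 7 (G/T), site 8 (A/T), site 9 (C/A), site 11 (G/A), site 15 (T/C), site 16 (G/T), site 17 (A/C), site 18 (G/C), site 19 (G/A), site 20 (G/A), site 28 (C/G), site 32 (G/T).
p = 12/34 = 0.352941.
d = −0.75 · ln(1 − (4/3)·0.352941) = −0.75 · ln(0.529412) = −0.75 · (-0.635988) = 0.4770.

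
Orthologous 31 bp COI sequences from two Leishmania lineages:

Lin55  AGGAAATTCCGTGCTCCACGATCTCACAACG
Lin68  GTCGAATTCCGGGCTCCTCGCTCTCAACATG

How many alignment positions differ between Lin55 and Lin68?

Mismatches occur at site 1 (A/G), site 2 (G/T), site 3 (G/C), site 4 (A/G), site 12 (T/G), site 18 (A/T), site 21 (A/C), site 27 (C/A), site 28 (A/C), site 30 (C/T).
That gives 10 mismatches out of 31 aligned sites, so the Hamming distance is 10.

10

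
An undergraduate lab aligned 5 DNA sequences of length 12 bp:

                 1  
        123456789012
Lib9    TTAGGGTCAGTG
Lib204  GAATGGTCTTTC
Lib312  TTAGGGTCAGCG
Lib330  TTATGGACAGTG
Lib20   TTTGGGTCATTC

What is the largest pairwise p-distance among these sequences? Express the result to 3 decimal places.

Pairwise Hamming distances:
  Lib9 vs Lib204: 6
  Lib9 vs Lib312: 1
  Lib9 vs Lib330: 2
  Lib9 vs Lib20: 3
  Lib204 vs Lib312: 7
  Lib204 vs Lib330: 6
  Lib204 vs Lib20: 5
  Lib312 vs Lib330: 3
  Lib312 vs Lib20: 4
  Lib330 vs Lib20: 5
The largest is 7 mismatches, between Lib204 and Lib312; p = 7/12 = 0.583.

0.583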